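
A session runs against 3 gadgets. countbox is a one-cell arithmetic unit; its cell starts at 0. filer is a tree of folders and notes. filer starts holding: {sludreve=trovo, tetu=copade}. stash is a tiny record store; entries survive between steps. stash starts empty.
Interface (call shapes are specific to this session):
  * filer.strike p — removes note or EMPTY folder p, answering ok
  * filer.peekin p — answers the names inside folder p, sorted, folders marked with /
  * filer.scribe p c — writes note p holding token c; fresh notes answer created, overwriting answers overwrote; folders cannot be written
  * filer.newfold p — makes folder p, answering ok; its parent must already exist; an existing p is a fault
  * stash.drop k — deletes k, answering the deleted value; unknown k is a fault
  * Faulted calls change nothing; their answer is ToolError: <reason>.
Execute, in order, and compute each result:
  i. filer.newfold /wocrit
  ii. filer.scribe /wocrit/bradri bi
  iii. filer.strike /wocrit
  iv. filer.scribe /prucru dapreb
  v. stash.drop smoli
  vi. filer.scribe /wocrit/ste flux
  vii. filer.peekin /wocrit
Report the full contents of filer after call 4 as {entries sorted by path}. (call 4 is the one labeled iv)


Answer: {prucru=dapreb, sludreve=trovo, tetu=copade, wocrit/, wocrit/bradri=bi}

Derivation:
Using filer.newfold on p: /wocrit, → ok.
Calling filer.scribe on p: /wocrit/bradri, c: bi, which returns created.
Calling filer.strike on p: /wocrit, and see ToolError: not empty.
Then filer.scribe on p: /prucru, c: dapreb: created.
I call stash.drop on k: smoli, which returns ToolError: no such key smoli.
I call filer.scribe on p: /wocrit/ste, c: flux, → created.
I use filer.peekin on p: /wocrit, and observe [bradri, ste].


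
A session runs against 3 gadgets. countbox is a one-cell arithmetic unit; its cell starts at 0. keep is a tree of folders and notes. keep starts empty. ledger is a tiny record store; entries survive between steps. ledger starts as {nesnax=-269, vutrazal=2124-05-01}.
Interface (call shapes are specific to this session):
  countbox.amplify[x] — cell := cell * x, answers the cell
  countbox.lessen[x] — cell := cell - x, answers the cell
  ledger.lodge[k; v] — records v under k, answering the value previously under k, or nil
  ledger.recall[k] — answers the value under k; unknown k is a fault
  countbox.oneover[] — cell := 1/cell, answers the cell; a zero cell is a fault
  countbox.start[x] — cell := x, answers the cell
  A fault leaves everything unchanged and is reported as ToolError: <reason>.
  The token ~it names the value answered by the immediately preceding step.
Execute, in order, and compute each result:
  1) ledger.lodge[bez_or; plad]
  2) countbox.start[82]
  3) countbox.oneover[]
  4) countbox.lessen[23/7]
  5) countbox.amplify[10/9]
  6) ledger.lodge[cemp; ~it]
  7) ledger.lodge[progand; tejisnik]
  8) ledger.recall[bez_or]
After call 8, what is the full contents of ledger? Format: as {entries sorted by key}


Answer: {bez_or=plad, cemp=-9395/2583, nesnax=-269, progand=tejisnik, vutrazal=2124-05-01}

Derivation:
Do: ledger.lodge[k=bez_or; v=plad]
See: nil
Do: countbox.start[x=82]
See: 82
Do: countbox.oneover[]
See: 1/82
Do: countbox.lessen[x=23/7]
See: -1879/574
Do: countbox.amplify[x=10/9]
See: -9395/2583
Do: ledger.lodge[k=cemp; v=~it]
See: nil
Do: ledger.lodge[k=progand; v=tejisnik]
See: nil
Do: ledger.recall[k=bez_or]
See: plad


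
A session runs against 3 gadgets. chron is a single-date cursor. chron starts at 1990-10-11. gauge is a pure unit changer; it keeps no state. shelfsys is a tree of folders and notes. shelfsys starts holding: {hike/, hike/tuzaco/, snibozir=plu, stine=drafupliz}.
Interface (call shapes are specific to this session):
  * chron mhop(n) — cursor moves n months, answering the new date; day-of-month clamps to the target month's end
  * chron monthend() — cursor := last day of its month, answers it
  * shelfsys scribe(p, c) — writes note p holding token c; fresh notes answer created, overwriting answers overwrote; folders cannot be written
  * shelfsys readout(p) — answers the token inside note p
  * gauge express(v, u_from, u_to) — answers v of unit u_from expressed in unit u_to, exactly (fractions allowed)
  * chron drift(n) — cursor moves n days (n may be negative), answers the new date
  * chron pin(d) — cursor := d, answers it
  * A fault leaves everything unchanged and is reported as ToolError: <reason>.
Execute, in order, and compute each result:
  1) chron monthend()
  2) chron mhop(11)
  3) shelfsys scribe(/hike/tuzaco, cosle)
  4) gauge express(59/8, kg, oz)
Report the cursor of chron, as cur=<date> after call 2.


$ chron monthend
[out] 1990-10-31
$ chron mhop n=11
[out] 1991-09-30
$ shelfsys scribe p=/hike/tuzaco c=cosle
[out] ToolError: is a directory
$ gauge express v=59/8 u_from=kg u_to=oz
[out] 11800000000/45359237

Answer: cur=1991-09-30


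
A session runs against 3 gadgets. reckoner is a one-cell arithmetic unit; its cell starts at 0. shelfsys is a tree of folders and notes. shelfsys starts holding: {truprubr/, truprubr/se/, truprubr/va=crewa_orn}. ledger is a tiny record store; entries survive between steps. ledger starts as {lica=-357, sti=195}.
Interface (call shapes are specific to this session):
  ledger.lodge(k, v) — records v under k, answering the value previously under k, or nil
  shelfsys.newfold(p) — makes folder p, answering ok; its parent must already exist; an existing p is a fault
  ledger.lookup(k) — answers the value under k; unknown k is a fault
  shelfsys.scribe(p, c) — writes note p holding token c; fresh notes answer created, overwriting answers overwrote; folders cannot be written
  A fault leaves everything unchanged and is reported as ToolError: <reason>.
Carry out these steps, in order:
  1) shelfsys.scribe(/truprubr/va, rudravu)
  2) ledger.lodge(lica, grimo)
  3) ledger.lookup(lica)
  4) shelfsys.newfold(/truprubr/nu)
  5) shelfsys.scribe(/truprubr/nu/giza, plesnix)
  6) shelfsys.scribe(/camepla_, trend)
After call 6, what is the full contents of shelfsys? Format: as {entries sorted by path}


Answer: {camepla_=trend, truprubr/, truprubr/nu/, truprubr/nu/giza=plesnix, truprubr/se/, truprubr/va=rudravu}

Derivation:
>> shelfsys.scribe(p→/truprubr/va, c→rudravu)
<< overwrote
>> ledger.lodge(k→lica, v→grimo)
<< -357
>> ledger.lookup(k→lica)
<< grimo
>> shelfsys.newfold(p→/truprubr/nu)
<< ok
>> shelfsys.scribe(p→/truprubr/nu/giza, c→plesnix)
<< created
>> shelfsys.scribe(p→/camepla_, c→trend)
<< created


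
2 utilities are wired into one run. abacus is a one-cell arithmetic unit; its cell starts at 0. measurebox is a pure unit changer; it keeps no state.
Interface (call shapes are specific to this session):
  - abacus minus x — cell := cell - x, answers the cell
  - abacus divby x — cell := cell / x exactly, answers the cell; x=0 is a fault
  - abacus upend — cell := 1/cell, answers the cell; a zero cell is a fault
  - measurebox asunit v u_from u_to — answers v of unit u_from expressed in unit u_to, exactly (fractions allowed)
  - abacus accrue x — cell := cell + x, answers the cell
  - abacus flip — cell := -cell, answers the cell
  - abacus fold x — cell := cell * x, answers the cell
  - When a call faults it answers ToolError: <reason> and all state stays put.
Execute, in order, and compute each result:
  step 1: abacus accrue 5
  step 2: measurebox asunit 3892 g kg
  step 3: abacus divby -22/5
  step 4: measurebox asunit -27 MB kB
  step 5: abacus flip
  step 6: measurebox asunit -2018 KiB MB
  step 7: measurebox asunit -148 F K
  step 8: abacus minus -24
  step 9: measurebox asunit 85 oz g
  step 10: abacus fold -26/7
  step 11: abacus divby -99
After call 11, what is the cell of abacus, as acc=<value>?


Answer: acc=1027/1089

Derivation:
>>> abacus accrue x=5
= 5
>>> measurebox asunit v=3892 u_from=g u_to=kg
= 973/250
>>> abacus divby x=-22/5
= -25/22
>>> measurebox asunit v=-27 u_from=MB u_to=kB
= -27000
>>> abacus flip
= 25/22
>>> measurebox asunit v=-2018 u_from=KiB u_to=MB
= -32288/15625
>>> measurebox asunit v=-148 u_from=F u_to=K
= 3463/20
>>> abacus minus x=-24
= 553/22
>>> measurebox asunit v=85 u_from=oz u_to=g
= 771107029/320000
>>> abacus fold x=-26/7
= -1027/11
>>> abacus divby x=-99
= 1027/1089


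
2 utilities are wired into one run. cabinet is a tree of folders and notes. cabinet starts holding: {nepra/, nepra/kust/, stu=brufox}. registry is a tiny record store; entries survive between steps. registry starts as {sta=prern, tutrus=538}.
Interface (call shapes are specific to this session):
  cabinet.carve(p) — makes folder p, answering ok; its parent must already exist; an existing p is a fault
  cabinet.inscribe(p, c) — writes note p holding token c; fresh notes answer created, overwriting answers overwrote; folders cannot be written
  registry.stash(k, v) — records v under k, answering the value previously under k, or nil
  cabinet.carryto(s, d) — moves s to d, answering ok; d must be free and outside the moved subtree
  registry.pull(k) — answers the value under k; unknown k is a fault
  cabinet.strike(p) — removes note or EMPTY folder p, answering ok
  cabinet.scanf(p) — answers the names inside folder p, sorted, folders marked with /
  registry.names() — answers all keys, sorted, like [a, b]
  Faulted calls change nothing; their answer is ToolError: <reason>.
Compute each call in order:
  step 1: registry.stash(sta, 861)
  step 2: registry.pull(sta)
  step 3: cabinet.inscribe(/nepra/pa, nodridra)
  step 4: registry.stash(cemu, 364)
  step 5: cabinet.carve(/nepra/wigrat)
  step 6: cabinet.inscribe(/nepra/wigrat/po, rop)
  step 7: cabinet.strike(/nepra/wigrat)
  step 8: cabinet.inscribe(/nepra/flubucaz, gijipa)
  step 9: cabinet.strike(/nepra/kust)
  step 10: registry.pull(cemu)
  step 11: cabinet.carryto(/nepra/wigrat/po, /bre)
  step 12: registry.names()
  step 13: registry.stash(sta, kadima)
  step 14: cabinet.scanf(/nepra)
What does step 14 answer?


Act: stash[k='sta'; v='861']
Obs: prern
Act: pull[k='sta']
Obs: 861
Act: inscribe[p='/nepra/pa'; c='nodridra']
Obs: created
Act: stash[k='cemu'; v='364']
Obs: nil
Act: carve[p='/nepra/wigrat']
Obs: ok
Act: inscribe[p='/nepra/wigrat/po'; c='rop']
Obs: created
Act: strike[p='/nepra/wigrat']
Obs: ToolError: not empty
Act: inscribe[p='/nepra/flubucaz'; c='gijipa']
Obs: created
Act: strike[p='/nepra/kust']
Obs: ok
Act: pull[k='cemu']
Obs: 364
Act: carryto[s='/nepra/wigrat/po'; d='/bre']
Obs: ok
Act: names[]
Obs: [cemu, sta, tutrus]
Act: stash[k='sta'; v='kadima']
Obs: 861
Act: scanf[p='/nepra']
Obs: [flubucaz, pa, wigrat/]

Answer: [flubucaz, pa, wigrat/]


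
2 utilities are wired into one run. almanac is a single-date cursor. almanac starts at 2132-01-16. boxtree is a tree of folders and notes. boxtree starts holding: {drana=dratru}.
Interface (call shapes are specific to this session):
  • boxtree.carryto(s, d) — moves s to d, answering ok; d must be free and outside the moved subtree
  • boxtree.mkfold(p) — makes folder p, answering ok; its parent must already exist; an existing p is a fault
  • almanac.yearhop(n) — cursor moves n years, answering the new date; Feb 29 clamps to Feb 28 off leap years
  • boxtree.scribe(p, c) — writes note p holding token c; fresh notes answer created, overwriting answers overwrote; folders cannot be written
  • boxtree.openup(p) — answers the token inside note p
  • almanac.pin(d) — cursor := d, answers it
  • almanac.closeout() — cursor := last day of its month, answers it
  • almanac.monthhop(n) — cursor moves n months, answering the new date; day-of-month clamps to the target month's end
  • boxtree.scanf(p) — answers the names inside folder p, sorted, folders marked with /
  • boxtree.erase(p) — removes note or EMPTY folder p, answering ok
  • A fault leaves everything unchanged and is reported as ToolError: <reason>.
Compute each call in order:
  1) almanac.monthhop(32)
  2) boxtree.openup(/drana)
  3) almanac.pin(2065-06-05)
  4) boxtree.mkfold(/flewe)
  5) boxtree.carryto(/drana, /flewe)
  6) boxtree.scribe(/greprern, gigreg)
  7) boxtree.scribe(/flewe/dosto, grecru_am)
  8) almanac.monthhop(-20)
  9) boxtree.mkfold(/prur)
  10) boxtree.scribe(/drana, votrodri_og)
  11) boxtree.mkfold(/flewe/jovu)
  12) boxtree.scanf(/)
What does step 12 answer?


Do: almanac.monthhop[n→32]
See: 2134-09-16
Do: boxtree.openup[p→/drana]
See: dratru
Do: almanac.pin[d→2065-06-05]
See: 2065-06-05
Do: boxtree.mkfold[p→/flewe]
See: ok
Do: boxtree.carryto[s→/drana; d→/flewe]
See: ToolError: exists
Do: boxtree.scribe[p→/greprern; c→gigreg]
See: created
Do: boxtree.scribe[p→/flewe/dosto; c→grecru_am]
See: created
Do: almanac.monthhop[n→-20]
See: 2063-10-05
Do: boxtree.mkfold[p→/prur]
See: ok
Do: boxtree.scribe[p→/drana; c→votrodri_og]
See: overwrote
Do: boxtree.mkfold[p→/flewe/jovu]
See: ok
Do: boxtree.scanf[p→/]
See: [drana, flewe/, greprern, prur/]

Answer: [drana, flewe/, greprern, prur/]


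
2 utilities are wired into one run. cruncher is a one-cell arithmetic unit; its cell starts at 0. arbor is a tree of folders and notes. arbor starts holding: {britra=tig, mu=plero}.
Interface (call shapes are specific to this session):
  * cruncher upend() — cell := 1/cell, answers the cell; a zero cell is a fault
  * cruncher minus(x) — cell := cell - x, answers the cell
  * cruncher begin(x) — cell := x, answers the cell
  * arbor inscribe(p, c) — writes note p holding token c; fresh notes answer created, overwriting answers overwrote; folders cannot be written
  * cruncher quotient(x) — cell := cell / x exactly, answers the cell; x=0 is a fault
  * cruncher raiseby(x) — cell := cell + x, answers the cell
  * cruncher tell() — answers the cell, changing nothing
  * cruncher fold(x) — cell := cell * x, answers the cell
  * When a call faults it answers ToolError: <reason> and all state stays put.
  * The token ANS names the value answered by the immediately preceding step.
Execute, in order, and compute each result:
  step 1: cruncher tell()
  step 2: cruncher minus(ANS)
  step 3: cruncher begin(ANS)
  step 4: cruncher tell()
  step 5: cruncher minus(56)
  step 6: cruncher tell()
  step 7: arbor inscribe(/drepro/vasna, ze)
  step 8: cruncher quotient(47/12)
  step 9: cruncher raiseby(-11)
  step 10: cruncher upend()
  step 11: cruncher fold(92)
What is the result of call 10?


→ cruncher tell()
← 0
→ cruncher minus(x='ANS')
← 0
→ cruncher begin(x='ANS')
← 0
→ cruncher tell()
← 0
→ cruncher minus(x='56')
← -56
→ cruncher tell()
← -56
→ arbor inscribe(p='/drepro/vasna', c='ze')
← ToolError: no parent
→ cruncher quotient(x='47/12')
← -672/47
→ cruncher raiseby(x='-11')
← -1189/47
→ cruncher upend()
← -47/1189
→ cruncher fold(x='92')
← -4324/1189

Answer: -47/1189


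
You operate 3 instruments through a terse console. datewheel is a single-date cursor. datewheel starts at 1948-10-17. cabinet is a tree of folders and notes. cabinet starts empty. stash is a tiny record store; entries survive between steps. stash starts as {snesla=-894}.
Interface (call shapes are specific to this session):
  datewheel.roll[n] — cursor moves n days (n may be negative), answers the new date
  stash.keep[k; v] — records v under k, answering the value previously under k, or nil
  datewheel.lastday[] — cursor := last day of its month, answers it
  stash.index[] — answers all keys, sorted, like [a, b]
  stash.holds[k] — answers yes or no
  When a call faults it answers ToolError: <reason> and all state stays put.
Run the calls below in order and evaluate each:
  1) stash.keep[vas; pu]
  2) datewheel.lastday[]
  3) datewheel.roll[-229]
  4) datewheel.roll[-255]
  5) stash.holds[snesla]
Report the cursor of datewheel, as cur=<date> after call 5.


% stash.keep k=vas v=pu
[out] nil
% datewheel.lastday
[out] 1948-10-31
% datewheel.roll n=-229
[out] 1948-03-16
% datewheel.roll n=-255
[out] 1947-07-05
% stash.holds k=snesla
[out] yes

Answer: cur=1947-07-05


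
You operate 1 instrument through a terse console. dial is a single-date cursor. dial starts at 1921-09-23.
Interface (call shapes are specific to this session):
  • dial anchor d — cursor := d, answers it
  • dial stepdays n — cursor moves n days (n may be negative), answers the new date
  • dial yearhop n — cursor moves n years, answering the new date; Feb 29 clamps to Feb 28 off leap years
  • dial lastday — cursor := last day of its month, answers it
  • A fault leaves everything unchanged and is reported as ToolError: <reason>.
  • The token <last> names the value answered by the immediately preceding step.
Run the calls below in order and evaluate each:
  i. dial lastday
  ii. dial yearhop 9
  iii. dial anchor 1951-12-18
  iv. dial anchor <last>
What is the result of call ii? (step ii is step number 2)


Answer: 1930-09-30

Derivation:
;; dial lastday() : 1921-09-30
;; dial yearhop(n→9) : 1930-09-30
;; dial anchor(d→1951-12-18) : 1951-12-18
;; dial anchor(d→<last>) : 1951-12-18


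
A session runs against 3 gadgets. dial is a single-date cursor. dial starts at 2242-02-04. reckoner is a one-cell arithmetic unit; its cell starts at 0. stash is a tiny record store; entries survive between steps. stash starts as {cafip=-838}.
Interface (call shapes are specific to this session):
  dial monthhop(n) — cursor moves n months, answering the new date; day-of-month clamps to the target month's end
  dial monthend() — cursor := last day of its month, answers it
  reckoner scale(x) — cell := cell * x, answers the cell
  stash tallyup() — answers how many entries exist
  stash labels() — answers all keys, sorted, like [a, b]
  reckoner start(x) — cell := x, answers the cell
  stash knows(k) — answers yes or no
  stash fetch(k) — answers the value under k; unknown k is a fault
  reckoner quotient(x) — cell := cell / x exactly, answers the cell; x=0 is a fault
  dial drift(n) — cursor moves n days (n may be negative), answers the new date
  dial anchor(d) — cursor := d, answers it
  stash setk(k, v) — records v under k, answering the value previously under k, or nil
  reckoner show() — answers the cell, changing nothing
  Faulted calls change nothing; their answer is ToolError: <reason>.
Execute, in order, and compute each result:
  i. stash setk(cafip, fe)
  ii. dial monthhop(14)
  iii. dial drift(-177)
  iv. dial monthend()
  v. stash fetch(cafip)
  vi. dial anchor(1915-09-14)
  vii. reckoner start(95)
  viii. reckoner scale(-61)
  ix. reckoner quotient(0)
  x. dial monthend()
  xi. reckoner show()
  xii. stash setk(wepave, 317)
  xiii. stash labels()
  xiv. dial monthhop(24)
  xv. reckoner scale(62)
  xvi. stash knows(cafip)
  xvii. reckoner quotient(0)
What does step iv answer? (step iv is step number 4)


Answer: 2242-10-31

Derivation:
$ stash setk k='cafip' v='fe'
:: -838
$ dial monthhop n='14'
:: 2243-04-04
$ dial drift n='-177'
:: 2242-10-09
$ dial monthend
:: 2242-10-31
$ stash fetch k='cafip'
:: fe
$ dial anchor d='1915-09-14'
:: 1915-09-14
$ reckoner start x='95'
:: 95
$ reckoner scale x='-61'
:: -5795
$ reckoner quotient x='0'
:: ToolError: division by zero
$ dial monthend
:: 1915-09-30
$ reckoner show
:: -5795
$ stash setk k='wepave' v='317'
:: nil
$ stash labels
:: [cafip, wepave]
$ dial monthhop n='24'
:: 1917-09-30
$ reckoner scale x='62'
:: -359290
$ stash knows k='cafip'
:: yes
$ reckoner quotient x='0'
:: ToolError: division by zero


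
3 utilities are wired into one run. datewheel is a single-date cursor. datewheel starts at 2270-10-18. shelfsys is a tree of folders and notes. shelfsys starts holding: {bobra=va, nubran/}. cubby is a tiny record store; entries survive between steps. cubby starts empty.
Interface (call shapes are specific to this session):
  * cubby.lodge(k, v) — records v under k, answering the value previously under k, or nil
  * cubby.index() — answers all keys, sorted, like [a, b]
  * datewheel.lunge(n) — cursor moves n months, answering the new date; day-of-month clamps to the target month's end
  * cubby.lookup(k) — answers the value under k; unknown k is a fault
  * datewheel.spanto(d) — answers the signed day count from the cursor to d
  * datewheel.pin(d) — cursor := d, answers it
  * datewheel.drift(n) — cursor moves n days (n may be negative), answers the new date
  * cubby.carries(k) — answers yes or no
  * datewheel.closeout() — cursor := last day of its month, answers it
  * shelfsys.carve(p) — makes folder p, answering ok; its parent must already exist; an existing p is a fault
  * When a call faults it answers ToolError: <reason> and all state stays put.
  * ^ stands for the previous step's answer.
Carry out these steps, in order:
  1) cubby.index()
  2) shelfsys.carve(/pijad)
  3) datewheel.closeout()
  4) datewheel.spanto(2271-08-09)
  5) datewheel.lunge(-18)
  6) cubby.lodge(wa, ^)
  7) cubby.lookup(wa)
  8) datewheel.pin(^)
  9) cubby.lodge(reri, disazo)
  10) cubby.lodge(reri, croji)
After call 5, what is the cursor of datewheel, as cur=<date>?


[in] index
= []
[in] carve p→/pijad
= ok
[in] closeout
= 2270-10-31
[in] spanto d→2271-08-09
= 282
[in] lunge n→-18
= 2269-04-30
[in] lodge k→wa v→^
= nil
[in] lookup k→wa
= 2269-04-30
[in] pin d→^
= 2269-04-30
[in] lodge k→reri v→disazo
= nil
[in] lodge k→reri v→croji
= disazo

Answer: cur=2269-04-30


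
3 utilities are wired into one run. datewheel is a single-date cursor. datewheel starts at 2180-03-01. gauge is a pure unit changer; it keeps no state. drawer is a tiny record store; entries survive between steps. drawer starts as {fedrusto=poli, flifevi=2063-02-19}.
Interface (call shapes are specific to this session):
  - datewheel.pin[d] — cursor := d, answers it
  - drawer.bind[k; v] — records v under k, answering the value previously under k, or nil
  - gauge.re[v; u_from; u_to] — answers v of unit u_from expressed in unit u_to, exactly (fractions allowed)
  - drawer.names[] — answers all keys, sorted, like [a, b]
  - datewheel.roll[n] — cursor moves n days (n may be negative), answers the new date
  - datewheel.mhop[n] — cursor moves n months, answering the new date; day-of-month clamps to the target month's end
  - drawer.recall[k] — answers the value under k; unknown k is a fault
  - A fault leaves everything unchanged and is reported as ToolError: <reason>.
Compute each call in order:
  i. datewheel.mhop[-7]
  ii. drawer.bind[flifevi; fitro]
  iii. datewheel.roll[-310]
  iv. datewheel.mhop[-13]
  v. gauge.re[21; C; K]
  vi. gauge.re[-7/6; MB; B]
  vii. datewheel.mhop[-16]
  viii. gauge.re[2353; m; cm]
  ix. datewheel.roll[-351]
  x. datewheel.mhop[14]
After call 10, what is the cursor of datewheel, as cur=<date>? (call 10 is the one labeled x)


Answer: cur=2176-07-10

Derivation:
$ mhop n: -7
  2179-08-01
$ bind k: flifevi v: fitro
  2063-02-19
$ roll n: -310
  2178-09-25
$ mhop n: -13
  2177-08-25
$ re v: 21 u_from: C u_to: K
  5883/20
$ re v: -7/6 u_from: MB u_to: B
  -3500000/3
$ mhop n: -16
  2176-04-25
$ re v: 2353 u_from: m u_to: cm
  235300
$ roll n: -351
  2175-05-10
$ mhop n: 14
  2176-07-10


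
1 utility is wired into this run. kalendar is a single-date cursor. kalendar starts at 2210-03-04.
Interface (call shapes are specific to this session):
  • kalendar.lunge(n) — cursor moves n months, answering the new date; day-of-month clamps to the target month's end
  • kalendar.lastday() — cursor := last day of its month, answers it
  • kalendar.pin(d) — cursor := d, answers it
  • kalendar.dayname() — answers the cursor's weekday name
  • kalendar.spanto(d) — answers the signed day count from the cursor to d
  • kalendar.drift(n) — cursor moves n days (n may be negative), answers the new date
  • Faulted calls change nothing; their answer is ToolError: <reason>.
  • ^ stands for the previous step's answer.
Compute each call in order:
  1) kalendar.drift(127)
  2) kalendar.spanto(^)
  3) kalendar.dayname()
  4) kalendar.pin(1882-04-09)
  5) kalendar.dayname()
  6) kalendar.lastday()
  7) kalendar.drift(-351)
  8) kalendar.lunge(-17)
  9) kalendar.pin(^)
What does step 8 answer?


==> kalendar.drift(n→127)
<== 2210-07-09
==> kalendar.spanto(d→^)
<== 0
==> kalendar.dayname()
<== Monday
==> kalendar.pin(d→1882-04-09)
<== 1882-04-09
==> kalendar.dayname()
<== Sunday
==> kalendar.lastday()
<== 1882-04-30
==> kalendar.drift(n→-351)
<== 1881-05-14
==> kalendar.lunge(n→-17)
<== 1879-12-14
==> kalendar.pin(d→^)
<== 1879-12-14

Answer: 1879-12-14


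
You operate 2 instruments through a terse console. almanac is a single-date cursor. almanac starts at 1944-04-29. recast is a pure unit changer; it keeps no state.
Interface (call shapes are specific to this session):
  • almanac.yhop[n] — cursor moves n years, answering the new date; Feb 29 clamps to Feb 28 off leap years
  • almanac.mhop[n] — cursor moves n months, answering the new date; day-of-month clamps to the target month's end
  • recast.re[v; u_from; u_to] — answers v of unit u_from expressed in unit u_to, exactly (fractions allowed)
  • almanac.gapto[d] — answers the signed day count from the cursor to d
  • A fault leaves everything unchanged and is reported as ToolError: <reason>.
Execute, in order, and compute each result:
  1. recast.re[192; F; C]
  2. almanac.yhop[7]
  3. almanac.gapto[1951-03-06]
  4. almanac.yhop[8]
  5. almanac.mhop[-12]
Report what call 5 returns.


Answer: 1958-04-29

Derivation:
-- 1. re(v→192, u_from→F, u_to→C) -> 800/9
-- 2. yhop(n→7) -> 1951-04-29
-- 3. gapto(d→1951-03-06) -> -54
-- 4. yhop(n→8) -> 1959-04-29
-- 5. mhop(n→-12) -> 1958-04-29


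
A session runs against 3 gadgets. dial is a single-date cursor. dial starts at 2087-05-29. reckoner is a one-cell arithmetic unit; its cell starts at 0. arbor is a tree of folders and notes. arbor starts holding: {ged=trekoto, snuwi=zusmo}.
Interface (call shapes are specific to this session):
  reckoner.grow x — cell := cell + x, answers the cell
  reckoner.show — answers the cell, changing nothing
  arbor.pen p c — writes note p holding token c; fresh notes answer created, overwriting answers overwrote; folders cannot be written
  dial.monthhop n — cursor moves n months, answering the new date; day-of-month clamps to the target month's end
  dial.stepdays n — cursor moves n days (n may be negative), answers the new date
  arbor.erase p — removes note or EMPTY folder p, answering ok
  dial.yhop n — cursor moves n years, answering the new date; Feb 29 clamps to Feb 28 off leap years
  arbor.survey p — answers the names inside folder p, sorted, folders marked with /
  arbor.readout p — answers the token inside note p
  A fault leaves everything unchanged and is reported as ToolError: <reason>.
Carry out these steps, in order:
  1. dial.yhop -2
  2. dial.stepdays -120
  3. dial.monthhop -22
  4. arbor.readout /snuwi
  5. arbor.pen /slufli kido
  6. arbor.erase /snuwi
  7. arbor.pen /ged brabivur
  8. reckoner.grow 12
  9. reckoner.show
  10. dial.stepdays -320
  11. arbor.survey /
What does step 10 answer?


>> dial.yhop(n=-2)
<< 2085-05-29
>> dial.stepdays(n=-120)
<< 2085-01-29
>> dial.monthhop(n=-22)
<< 2083-03-29
>> arbor.readout(p=/snuwi)
<< zusmo
>> arbor.pen(p=/slufli, c=kido)
<< created
>> arbor.erase(p=/snuwi)
<< ok
>> arbor.pen(p=/ged, c=brabivur)
<< overwrote
>> reckoner.grow(x=12)
<< 12
>> reckoner.show()
<< 12
>> dial.stepdays(n=-320)
<< 2082-05-13
>> arbor.survey(p=/)
<< [ged, slufli]

Answer: 2082-05-13


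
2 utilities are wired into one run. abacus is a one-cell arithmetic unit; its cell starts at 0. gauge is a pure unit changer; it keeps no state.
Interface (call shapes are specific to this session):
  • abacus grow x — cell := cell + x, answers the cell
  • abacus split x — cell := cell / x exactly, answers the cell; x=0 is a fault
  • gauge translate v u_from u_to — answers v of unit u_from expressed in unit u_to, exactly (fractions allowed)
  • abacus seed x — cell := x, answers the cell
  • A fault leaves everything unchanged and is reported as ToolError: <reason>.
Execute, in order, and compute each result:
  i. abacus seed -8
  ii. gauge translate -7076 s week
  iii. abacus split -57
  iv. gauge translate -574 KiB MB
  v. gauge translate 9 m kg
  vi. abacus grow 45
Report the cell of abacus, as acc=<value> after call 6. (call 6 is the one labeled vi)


Act: abacus seed[x=-8]
Obs: -8
Act: gauge translate[v=-7076; u_from=s; u_to=week]
Obs: -1769/151200
Act: abacus split[x=-57]
Obs: 8/57
Act: gauge translate[v=-574; u_from=KiB; u_to=MB]
Obs: -9184/15625
Act: gauge translate[v=9; u_from=m; u_to=kg]
Obs: ToolError: incompatible units
Act: abacus grow[x=45]
Obs: 2573/57

Answer: acc=2573/57


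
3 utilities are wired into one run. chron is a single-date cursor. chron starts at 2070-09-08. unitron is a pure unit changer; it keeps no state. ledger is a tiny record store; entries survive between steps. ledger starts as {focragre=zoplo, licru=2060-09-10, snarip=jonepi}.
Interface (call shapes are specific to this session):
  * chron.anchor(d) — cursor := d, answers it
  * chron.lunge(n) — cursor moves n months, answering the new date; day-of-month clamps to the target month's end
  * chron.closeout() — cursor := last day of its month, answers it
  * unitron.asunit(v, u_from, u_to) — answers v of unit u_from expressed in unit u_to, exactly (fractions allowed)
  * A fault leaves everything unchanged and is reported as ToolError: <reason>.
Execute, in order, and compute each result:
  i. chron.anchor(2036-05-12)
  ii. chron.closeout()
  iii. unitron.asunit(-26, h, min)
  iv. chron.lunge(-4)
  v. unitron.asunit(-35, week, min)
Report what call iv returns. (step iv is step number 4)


Answer: 2036-01-31

Derivation:
[in] chron.anchor d: 2036-05-12
[out] 2036-05-12
[in] chron.closeout
[out] 2036-05-31
[in] unitron.asunit v: -26 u_from: h u_to: min
[out] -1560
[in] chron.lunge n: -4
[out] 2036-01-31
[in] unitron.asunit v: -35 u_from: week u_to: min
[out] -352800


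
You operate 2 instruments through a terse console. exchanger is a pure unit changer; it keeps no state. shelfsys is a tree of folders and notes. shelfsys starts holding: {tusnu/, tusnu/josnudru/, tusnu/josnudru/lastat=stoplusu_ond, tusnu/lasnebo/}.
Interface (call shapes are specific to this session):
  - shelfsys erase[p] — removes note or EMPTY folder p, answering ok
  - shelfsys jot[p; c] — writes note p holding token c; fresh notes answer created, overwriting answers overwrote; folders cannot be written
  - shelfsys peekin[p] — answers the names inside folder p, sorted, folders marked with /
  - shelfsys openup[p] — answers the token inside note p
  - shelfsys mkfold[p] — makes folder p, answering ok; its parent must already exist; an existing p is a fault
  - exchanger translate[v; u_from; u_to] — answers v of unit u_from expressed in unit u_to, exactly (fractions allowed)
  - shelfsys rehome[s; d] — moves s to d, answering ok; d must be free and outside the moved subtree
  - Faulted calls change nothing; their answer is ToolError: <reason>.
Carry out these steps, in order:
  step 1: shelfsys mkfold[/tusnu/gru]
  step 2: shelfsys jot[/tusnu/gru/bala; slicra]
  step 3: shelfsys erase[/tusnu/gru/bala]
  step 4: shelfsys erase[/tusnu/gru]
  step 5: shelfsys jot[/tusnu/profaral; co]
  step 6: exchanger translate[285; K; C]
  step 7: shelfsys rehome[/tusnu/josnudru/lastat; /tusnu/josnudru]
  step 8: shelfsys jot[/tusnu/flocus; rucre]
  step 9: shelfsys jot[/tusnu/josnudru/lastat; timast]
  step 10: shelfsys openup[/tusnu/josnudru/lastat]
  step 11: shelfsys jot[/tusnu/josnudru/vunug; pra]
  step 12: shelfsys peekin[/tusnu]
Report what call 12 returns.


==> shelfsys mkfold(/tusnu/gru)
<== ok
==> shelfsys jot(/tusnu/gru/bala, slicra)
<== created
==> shelfsys erase(/tusnu/gru/bala)
<== ok
==> shelfsys erase(/tusnu/gru)
<== ok
==> shelfsys jot(/tusnu/profaral, co)
<== created
==> exchanger translate(285, K, C)
<== 237/20
==> shelfsys rehome(/tusnu/josnudru/lastat, /tusnu/josnudru)
<== ToolError: exists
==> shelfsys jot(/tusnu/flocus, rucre)
<== created
==> shelfsys jot(/tusnu/josnudru/lastat, timast)
<== overwrote
==> shelfsys openup(/tusnu/josnudru/lastat)
<== timast
==> shelfsys jot(/tusnu/josnudru/vunug, pra)
<== created
==> shelfsys peekin(/tusnu)
<== [flocus, josnudru/, lasnebo/, profaral]

Answer: [flocus, josnudru/, lasnebo/, profaral]


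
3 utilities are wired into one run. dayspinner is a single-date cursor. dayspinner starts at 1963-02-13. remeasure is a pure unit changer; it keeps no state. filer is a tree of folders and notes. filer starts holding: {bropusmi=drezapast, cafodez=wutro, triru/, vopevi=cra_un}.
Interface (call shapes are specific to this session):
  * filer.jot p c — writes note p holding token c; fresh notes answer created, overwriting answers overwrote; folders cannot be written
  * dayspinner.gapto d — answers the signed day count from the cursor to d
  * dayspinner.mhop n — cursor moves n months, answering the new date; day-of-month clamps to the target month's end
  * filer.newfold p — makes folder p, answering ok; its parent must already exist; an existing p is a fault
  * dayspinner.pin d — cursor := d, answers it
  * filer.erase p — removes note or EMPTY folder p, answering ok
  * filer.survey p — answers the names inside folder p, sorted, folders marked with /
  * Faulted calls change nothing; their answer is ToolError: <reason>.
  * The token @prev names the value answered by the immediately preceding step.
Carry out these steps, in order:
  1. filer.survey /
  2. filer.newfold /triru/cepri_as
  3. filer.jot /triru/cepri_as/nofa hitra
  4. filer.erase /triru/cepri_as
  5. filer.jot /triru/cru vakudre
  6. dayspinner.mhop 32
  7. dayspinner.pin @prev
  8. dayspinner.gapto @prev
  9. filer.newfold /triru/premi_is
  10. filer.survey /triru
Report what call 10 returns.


Answer: [cepri_as/, cru, premi_is/]

Derivation:
→ survey(p→/)
← [bropusmi, cafodez, triru/, vopevi]
→ newfold(p→/triru/cepri_as)
← ok
→ jot(p→/triru/cepri_as/nofa, c→hitra)
← created
→ erase(p→/triru/cepri_as)
← ToolError: not empty
→ jot(p→/triru/cru, c→vakudre)
← created
→ mhop(n→32)
← 1965-10-13
→ pin(d→@prev)
← 1965-10-13
→ gapto(d→@prev)
← 0
→ newfold(p→/triru/premi_is)
← ok
→ survey(p→/triru)
← [cepri_as/, cru, premi_is/]


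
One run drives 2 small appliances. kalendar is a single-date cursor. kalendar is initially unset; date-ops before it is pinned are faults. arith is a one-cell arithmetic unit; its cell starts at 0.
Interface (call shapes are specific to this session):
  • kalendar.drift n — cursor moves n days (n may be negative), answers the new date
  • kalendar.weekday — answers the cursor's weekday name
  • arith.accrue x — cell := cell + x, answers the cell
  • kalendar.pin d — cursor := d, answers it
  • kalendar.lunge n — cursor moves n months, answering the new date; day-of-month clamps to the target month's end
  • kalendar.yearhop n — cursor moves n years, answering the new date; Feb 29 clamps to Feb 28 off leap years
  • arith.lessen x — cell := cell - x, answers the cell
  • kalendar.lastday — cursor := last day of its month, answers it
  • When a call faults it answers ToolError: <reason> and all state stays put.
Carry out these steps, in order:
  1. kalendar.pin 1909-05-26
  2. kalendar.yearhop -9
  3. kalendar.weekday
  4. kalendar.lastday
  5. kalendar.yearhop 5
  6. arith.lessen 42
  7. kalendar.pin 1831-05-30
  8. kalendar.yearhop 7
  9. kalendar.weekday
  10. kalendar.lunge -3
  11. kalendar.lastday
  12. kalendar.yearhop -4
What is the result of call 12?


Then kalendar.pin using d: 1909-05-26, yielding 1909-05-26.
Next I call kalendar.yearhop using n: -9, and get 1900-05-26.
Invoking kalendar.weekday, and get Saturday.
Using kalendar.lastday(), and get 1900-05-31.
I call kalendar.yearhop using n: 5, and observe 1905-05-31.
Using arith.lessen using x: 42: -42.
I invoke kalendar.pin using d: 1831-05-30, → 1831-05-30.
I invoke kalendar.yearhop using n: 7, which returns 1838-05-30.
I try kalendar.weekday(), → Wednesday.
Now I run kalendar.lunge using n: -3, and get 1838-02-28.
I run kalendar.lastday, giving 1838-02-28.
Now I run kalendar.yearhop using n: -4, and observe 1834-02-28.

Answer: 1834-02-28


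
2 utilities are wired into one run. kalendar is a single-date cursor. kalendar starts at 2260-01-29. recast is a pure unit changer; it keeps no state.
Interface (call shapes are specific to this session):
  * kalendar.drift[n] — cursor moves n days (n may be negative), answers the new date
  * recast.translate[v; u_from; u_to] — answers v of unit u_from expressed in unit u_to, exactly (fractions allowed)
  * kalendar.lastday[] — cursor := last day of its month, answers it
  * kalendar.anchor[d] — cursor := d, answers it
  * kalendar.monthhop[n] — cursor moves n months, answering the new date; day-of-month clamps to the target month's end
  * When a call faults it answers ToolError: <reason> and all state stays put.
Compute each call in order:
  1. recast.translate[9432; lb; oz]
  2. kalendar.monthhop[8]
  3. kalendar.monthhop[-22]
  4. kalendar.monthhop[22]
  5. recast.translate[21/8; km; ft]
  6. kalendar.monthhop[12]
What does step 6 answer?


>> recast.translate(9432, lb, oz)
<< 150912
>> kalendar.monthhop(8)
<< 2260-09-29
>> kalendar.monthhop(-22)
<< 2258-11-29
>> kalendar.monthhop(22)
<< 2260-09-29
>> recast.translate(21/8, km, ft)
<< 1093750/127
>> kalendar.monthhop(12)
<< 2261-09-29

Answer: 2261-09-29


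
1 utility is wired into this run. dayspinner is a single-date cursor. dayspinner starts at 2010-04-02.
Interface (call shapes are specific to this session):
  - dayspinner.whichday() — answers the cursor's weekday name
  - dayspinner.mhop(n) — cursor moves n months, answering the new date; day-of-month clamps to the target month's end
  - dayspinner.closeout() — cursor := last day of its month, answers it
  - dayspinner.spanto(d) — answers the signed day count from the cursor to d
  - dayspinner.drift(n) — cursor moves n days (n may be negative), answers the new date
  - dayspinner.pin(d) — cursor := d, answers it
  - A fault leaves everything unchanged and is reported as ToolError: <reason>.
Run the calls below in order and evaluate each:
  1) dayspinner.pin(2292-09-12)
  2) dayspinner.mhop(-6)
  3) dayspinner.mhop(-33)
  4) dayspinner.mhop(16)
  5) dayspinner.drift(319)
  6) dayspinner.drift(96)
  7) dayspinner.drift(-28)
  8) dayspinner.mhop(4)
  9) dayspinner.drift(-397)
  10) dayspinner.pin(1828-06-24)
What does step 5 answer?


Answer: 2291-08-27

Derivation:
→ pin(d='2292-09-12')
← 2292-09-12
→ mhop(n='-6')
← 2292-03-12
→ mhop(n='-33')
← 2289-06-12
→ mhop(n='16')
← 2290-10-12
→ drift(n='319')
← 2291-08-27
→ drift(n='96')
← 2291-12-01
→ drift(n='-28')
← 2291-11-03
→ mhop(n='4')
← 2292-03-03
→ drift(n='-397')
← 2291-01-31
→ pin(d='1828-06-24')
← 1828-06-24


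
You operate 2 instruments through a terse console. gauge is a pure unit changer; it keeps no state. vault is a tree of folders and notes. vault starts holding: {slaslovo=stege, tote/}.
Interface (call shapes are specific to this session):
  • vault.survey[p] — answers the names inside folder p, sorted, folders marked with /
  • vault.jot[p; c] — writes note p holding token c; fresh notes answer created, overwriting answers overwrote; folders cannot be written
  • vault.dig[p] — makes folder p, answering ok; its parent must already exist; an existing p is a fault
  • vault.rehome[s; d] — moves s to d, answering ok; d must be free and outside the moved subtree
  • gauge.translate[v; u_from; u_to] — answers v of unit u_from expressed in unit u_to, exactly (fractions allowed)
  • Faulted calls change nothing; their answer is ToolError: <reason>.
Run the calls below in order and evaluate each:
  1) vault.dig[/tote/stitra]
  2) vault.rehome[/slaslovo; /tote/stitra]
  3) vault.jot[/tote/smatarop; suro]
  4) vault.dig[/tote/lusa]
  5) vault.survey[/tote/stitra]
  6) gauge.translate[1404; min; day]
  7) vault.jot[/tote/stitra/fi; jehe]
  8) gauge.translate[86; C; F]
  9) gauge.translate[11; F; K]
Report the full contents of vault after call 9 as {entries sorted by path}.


Answer: {slaslovo=stege, tote/, tote/lusa/, tote/smatarop=suro, tote/stitra/, tote/stitra/fi=jehe}

Derivation:
> dig /tote/stitra
[out] ok
> rehome /slaslovo /tote/stitra
[out] ToolError: exists
> jot /tote/smatarop suro
[out] created
> dig /tote/lusa
[out] ok
> survey /tote/stitra
[out] []
> translate 1404 min day
[out] 39/40
> jot /tote/stitra/fi jehe
[out] created
> translate 86 C F
[out] 934/5
> translate 11 F K
[out] 15689/60
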